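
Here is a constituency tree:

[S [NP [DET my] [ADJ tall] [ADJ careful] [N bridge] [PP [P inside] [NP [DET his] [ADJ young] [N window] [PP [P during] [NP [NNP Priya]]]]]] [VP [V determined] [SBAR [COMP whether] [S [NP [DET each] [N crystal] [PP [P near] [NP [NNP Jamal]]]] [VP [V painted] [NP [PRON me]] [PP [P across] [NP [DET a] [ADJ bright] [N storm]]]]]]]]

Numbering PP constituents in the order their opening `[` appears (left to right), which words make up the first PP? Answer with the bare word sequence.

inside his young window during Priya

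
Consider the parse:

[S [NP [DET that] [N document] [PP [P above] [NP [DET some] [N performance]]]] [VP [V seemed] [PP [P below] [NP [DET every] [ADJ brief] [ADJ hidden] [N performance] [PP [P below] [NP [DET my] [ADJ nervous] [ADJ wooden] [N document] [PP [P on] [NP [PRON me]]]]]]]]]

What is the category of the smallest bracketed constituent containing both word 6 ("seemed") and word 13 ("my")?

Both words fall inside [VP seemed below every brief hidden performance below my nervous wooden document on me] (words 6–18), and no smaller constituent contains them both. Label: VP.

VP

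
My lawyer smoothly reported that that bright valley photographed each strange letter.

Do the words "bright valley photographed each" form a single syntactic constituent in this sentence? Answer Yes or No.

The smallest constituent containing the whole sequence is the clause [S that bright valley photographed each strange letter], but the sequence is only part of it — it straddles the boundary between noun phrase "that bright valley" and verb phrase "photographed each strange letter".

No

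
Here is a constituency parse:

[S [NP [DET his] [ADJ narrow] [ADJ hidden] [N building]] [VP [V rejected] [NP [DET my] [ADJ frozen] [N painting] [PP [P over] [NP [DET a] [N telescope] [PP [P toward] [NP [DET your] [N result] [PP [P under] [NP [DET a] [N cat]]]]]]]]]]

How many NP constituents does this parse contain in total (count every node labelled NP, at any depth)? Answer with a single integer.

5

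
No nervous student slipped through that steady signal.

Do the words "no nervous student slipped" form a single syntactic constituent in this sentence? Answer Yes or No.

"no" belongs to the noun phrase "no nervous student" while "slipped" belongs to the verb phrase "slipped through that steady signal"; a span that runs across that boundary is not a single phrase.

No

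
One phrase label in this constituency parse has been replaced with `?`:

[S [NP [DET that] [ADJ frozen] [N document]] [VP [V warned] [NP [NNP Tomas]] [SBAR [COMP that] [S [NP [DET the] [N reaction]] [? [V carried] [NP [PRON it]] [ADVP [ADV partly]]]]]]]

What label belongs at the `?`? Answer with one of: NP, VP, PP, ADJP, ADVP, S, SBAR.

Looking at what the `?` directly dominates — V 'carried', NP, ADVP — this is a verb phrase (VP).

VP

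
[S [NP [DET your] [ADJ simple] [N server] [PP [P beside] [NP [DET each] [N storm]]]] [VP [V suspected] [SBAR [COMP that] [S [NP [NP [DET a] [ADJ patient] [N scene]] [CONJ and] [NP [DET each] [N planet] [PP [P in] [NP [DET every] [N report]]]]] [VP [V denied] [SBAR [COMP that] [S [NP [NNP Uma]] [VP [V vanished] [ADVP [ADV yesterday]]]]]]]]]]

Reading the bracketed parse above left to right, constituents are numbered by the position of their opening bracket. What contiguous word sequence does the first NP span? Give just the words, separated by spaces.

your simple server beside each storm

The NP opening brackets appear, in order, over: "your simple server beside each storm"; "each storm"; "a patient scene and each planet in every report"; "a patient scene"; "each planet in every report"; "every report"; "Uma". The first one spans "your simple server beside each storm".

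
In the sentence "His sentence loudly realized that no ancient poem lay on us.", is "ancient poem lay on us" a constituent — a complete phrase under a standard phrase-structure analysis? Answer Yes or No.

"ancient" belongs to the noun phrase "no ancient poem" while "us" belongs to the verb phrase "lay on us"; a span that runs across that boundary is not a single phrase.

No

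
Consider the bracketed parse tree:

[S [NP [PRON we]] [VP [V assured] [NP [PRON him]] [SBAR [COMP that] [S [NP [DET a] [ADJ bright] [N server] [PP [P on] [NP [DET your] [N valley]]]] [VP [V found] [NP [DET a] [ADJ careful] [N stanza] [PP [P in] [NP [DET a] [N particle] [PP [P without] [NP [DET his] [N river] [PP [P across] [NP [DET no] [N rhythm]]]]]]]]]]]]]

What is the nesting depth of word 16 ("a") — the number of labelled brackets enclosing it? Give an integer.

The word sits inside DET, which is inside NP, inside PP, inside NP, inside VP, inside S, inside SBAR, inside VP, inside S — 9 brackets in all.

9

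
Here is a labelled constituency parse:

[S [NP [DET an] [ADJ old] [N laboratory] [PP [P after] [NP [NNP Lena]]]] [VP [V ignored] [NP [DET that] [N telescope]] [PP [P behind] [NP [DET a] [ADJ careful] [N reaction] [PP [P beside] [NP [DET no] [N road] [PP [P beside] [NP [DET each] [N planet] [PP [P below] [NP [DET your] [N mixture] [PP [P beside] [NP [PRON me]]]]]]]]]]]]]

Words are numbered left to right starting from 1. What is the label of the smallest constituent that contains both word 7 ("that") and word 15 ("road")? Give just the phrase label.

VP

Both words fall inside [VP ignored that telescope behind a careful reaction beside no road beside each planet below your mixture beside me] (words 6–23), and no smaller constituent contains them both. Label: VP.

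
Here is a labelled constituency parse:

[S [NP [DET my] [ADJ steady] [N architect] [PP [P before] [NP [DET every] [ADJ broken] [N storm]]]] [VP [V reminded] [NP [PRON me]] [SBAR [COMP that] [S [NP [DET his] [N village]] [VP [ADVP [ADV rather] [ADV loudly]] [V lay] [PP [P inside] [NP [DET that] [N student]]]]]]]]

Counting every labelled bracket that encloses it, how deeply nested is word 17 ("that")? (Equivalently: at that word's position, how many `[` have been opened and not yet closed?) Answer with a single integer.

Path from the root down to the word: S → VP → SBAR → S → VP → PP → NP → DET. That is 8 enclosing brackets.

8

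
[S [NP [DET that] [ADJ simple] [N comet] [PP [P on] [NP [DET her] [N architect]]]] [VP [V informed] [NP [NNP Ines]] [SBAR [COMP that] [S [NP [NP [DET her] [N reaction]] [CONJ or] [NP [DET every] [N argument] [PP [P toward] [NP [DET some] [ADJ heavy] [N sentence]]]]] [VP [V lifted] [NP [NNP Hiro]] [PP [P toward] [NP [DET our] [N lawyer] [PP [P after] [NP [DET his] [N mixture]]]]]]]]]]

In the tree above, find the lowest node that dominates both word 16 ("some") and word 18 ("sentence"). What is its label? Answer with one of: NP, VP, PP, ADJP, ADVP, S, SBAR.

NP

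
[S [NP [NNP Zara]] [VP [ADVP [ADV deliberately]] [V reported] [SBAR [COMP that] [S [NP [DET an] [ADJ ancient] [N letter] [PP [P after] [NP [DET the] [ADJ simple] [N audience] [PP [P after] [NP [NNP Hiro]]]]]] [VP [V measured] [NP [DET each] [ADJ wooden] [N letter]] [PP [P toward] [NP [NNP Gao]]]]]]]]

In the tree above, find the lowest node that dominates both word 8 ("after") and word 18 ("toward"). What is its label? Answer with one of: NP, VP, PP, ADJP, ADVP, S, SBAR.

Both words fall inside [S an ancient letter after the simple audience after Hiro measured each wooden letter toward Gao] (words 5–19), and no smaller constituent contains them both. Label: S.

S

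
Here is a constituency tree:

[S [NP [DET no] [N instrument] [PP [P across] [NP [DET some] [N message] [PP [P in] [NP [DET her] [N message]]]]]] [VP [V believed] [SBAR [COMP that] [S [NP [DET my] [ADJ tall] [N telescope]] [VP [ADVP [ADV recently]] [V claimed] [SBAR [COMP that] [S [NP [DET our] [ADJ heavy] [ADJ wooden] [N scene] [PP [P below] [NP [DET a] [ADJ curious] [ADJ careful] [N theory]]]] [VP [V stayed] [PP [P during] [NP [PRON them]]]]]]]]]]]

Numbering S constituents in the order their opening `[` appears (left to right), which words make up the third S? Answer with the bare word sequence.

Opening `[S` markers occur at word positions 1, 11, 17; the third of these opens the constituent [S our heavy wooden scene below a curious careful theory stayed during them].

our heavy wooden scene below a curious careful theory stayed during them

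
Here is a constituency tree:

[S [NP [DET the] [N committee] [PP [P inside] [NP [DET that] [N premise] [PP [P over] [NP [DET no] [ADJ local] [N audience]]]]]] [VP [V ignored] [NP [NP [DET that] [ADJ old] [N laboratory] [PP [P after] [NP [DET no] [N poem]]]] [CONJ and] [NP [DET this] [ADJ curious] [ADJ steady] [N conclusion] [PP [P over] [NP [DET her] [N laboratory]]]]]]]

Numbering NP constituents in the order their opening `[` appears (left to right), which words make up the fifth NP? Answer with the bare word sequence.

that old laboratory after no poem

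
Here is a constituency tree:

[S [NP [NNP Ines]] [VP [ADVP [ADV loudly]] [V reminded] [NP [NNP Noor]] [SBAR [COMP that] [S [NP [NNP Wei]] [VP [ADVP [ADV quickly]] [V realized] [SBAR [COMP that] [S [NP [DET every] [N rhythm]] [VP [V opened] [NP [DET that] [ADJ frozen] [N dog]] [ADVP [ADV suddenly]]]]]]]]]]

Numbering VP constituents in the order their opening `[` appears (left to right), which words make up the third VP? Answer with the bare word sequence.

The VP opening brackets appear, in order, over: "loudly reminded Noor that Wei quickly realized that every rhythm opened that frozen dog suddenly"; "quickly realized that every rhythm opened that frozen dog suddenly"; "opened that frozen dog suddenly". The third one spans "opened that frozen dog suddenly".

opened that frozen dog suddenly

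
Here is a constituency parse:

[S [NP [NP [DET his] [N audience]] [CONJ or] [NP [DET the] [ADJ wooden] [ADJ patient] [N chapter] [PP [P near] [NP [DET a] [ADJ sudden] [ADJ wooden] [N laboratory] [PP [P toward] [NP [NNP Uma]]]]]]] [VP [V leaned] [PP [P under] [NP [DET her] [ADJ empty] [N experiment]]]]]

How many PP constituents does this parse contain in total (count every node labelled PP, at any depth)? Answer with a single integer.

3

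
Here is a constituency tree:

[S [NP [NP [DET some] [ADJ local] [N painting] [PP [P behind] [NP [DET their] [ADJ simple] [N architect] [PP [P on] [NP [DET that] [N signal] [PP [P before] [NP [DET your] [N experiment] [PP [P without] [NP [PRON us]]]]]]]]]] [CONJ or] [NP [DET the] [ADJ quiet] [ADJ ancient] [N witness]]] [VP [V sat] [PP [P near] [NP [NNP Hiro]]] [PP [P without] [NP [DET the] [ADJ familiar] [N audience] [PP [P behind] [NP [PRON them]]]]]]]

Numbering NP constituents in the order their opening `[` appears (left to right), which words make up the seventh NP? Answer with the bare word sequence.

In left-to-right order the NP constituents are "some local painting behind their simple architect on that signal before your experiment without us or the quiet ancient witness"; "some local painting behind their simple architect on that signal before your experiment without us"; "their simple architect on that signal before your experiment without us"; "that signal before your experiment without us"; "your experiment without us"; "us"; "the quiet ancient witness"; "Hiro"; "the familiar audience behind them"; "them". Number 7 is "the quiet ancient witness".

the quiet ancient witness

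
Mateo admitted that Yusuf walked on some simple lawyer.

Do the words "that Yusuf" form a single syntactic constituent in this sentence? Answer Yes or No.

No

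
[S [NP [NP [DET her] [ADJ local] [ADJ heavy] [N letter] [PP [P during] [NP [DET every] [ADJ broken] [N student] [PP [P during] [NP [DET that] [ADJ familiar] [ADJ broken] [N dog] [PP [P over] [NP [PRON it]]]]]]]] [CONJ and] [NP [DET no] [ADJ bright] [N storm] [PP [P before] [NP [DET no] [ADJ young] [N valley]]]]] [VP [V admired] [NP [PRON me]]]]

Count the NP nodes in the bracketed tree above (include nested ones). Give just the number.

Scanning left to right, an opening `[NP` appears at word positions 1, 1, 6, 10, 15, 17, 21, 25 — 8 in total.

8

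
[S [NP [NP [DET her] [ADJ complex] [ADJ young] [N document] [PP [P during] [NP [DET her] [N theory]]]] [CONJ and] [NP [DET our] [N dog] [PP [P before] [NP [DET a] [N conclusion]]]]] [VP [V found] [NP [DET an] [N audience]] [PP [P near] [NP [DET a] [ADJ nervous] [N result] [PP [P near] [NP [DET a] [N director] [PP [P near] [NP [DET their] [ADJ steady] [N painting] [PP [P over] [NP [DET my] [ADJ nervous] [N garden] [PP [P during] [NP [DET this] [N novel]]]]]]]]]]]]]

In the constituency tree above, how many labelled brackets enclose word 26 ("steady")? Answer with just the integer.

The word sits inside ADJ, which is inside NP, inside PP, inside NP, inside PP, inside NP, inside PP, inside VP, inside S — 9 brackets in all.

9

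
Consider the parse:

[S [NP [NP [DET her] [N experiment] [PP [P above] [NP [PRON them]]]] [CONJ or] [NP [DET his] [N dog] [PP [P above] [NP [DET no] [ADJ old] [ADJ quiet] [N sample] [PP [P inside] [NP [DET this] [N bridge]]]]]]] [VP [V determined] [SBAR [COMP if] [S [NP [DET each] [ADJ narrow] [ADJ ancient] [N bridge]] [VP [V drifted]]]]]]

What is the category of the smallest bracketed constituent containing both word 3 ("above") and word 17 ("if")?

S

Both words fall inside [S her experiment above them or his dog above no old quiet sample inside this bridge determined if each narrow ancient bridge drifted] (words 1–22), and no smaller constituent contains them both. Label: S.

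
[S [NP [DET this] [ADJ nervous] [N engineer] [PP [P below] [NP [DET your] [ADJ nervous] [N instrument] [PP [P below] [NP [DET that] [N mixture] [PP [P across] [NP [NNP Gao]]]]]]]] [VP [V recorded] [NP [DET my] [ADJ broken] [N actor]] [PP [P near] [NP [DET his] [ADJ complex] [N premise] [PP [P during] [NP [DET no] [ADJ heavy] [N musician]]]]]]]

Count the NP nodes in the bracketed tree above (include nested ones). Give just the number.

Listing each NP by its span: [NP this nervous engineer below your nervous instrument below that mixture across Gao]; [NP your nervous instrument below that mixture across Gao]; [NP that mixture across Gao]; [NP Gao]; [NP my broken actor]; [NP his complex premise during no heavy musician] … — that makes 7.

7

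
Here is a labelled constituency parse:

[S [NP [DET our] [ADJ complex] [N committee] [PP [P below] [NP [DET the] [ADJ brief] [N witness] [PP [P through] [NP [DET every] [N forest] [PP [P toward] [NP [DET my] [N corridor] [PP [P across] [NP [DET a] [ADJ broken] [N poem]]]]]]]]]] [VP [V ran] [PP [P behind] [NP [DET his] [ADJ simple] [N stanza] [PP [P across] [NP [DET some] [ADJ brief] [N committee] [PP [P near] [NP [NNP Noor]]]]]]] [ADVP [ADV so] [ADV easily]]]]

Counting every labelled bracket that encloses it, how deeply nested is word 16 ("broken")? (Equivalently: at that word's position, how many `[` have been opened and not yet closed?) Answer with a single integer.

11

Path from the root down to the word: S → NP → PP → NP → PP → NP → PP → NP → PP → NP → ADJ. That is 11 enclosing brackets.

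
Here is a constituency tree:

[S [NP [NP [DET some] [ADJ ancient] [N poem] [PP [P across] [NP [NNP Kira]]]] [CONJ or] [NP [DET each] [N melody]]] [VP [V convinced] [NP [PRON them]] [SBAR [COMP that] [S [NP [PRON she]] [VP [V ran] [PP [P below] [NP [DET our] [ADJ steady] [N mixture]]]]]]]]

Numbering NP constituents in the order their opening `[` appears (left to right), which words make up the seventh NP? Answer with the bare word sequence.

In left-to-right order the NP constituents are "some ancient poem across Kira or each melody"; "some ancient poem across Kira"; "Kira"; "each melody"; "them"; "she"; "our steady mixture". Number 7 is "our steady mixture".

our steady mixture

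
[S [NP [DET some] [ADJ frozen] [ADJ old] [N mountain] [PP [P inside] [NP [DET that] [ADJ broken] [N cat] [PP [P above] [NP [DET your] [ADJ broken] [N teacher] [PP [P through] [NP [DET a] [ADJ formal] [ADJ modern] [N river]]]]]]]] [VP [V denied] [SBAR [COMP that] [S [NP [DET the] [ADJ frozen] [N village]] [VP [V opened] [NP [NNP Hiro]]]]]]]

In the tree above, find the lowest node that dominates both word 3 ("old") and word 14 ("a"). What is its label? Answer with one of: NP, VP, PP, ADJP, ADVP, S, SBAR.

NP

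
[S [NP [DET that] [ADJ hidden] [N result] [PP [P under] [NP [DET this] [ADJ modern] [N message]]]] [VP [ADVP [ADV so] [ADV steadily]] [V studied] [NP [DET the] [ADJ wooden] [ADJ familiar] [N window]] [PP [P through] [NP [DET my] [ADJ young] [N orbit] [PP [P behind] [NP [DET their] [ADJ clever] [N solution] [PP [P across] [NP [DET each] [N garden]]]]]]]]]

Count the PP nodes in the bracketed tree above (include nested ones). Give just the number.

Listing each PP by its span: [PP under this modern message]; [PP through my young orbit behind their clever solution across each garden]; [PP behind their clever solution across each garden]; [PP across each garden] — that makes 4.

4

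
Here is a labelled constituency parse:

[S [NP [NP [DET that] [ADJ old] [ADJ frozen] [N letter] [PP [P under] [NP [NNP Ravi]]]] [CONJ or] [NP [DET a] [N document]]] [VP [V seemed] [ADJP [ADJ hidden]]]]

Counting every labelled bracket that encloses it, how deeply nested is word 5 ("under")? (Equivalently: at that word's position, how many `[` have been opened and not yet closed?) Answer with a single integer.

5

Counting open brackets not yet closed at "under": [S [NP [NP [PP [P = 5.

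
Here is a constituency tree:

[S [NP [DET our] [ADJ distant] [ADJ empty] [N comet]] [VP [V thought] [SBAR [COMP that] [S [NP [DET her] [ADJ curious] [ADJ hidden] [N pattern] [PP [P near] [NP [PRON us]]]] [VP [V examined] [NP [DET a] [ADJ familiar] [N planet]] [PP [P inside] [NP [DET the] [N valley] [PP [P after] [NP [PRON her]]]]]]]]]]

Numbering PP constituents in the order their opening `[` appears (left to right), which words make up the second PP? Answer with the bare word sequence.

inside the valley after her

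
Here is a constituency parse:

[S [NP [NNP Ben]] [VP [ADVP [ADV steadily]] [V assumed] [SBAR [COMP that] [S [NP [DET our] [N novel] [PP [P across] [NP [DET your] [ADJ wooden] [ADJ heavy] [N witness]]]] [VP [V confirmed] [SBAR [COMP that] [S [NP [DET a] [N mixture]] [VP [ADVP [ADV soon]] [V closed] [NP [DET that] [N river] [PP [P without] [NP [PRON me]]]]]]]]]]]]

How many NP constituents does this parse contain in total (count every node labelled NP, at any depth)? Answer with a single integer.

The NP constituents are: [NP Ben]; [NP our novel across your wooden heavy witness]; [NP your wooden heavy witness]; [NP a mixture]; [NP that river without me]; [NP me]. Total: 6.

6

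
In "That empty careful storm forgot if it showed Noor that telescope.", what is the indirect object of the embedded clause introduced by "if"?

Within the embedded clause introduced by "if", the indirect object of "showed" is "Noor".

Noor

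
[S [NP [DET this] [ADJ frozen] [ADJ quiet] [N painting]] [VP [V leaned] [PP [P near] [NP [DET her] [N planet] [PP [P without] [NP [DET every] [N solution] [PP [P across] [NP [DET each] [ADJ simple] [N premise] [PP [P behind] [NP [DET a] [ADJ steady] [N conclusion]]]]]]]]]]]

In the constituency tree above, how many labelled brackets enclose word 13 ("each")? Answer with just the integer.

9

Counting open brackets not yet closed at "each": [S [VP [PP [NP [PP [NP [PP [NP [DET = 9.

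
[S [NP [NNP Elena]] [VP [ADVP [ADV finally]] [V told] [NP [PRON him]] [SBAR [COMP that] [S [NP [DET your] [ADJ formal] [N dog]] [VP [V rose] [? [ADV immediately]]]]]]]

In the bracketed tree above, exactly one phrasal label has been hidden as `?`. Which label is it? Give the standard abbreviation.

The `?` node immediately contains: ADV 'immediately'. That is the internal structure of an adverb phrase, so the label is ADVP.

ADVP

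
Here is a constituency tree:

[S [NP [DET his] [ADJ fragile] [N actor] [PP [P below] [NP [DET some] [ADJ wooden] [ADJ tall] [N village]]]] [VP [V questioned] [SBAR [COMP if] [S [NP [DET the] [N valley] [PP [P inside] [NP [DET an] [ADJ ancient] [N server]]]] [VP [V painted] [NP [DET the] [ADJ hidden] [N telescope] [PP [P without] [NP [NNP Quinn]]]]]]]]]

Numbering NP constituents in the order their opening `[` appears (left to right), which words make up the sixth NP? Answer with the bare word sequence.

The NP opening brackets appear, in order, over: "his fragile actor below some wooden tall village"; "some wooden tall village"; "the valley inside an ancient server"; "an ancient server"; "the hidden telescope without Quinn"; "Quinn". The sixth one spans "Quinn".

Quinn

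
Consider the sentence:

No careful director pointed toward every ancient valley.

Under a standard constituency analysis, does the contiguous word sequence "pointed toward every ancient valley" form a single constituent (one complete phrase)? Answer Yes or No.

Yes

The sequence corresponds to a single VP node — the verb phrase "pointed toward every ancient valley".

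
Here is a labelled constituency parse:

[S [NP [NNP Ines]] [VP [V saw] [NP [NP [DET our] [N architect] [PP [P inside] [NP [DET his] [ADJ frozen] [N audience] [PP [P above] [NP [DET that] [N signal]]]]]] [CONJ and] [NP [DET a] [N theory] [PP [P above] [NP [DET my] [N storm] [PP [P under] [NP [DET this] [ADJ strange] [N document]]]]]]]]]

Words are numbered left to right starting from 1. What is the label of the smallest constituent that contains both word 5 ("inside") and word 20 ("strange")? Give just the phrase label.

The smallest bracket enclosing both words is [NP our architect inside his frozen audience above that signal and a theory above my storm under this strange document], so the label is NP.

NP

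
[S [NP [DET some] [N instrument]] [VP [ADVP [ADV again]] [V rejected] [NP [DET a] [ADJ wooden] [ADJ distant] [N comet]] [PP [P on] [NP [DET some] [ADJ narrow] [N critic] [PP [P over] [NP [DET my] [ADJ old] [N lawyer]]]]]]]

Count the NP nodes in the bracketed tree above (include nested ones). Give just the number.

4

Listing each NP by its span: [NP some instrument]; [NP a wooden distant comet]; [NP some narrow critic over my old lawyer]; [NP my old lawyer] — that makes 4.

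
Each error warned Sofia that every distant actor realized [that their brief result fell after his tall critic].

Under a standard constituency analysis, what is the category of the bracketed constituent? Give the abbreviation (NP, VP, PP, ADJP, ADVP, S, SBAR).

SBAR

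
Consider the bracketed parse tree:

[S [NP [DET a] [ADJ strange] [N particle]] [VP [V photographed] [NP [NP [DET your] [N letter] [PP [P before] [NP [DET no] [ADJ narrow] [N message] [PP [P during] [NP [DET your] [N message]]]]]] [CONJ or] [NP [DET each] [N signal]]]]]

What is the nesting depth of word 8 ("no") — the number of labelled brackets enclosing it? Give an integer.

7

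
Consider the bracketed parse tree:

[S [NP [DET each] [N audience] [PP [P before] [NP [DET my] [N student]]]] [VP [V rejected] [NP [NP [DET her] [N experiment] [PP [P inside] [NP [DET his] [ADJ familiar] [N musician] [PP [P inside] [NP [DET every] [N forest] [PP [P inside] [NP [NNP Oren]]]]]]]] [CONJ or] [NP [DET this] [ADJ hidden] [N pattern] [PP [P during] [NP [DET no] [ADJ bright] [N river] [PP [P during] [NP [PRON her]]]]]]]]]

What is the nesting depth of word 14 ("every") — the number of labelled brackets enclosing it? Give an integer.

Counting open brackets not yet closed at "every": [S [VP [NP [NP [PP [NP [PP [NP [DET = 9.

9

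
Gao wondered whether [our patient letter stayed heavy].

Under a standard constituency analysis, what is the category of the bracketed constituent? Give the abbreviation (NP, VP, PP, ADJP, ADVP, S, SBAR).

S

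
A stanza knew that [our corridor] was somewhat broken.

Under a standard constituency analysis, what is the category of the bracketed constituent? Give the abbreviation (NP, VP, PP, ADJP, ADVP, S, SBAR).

NP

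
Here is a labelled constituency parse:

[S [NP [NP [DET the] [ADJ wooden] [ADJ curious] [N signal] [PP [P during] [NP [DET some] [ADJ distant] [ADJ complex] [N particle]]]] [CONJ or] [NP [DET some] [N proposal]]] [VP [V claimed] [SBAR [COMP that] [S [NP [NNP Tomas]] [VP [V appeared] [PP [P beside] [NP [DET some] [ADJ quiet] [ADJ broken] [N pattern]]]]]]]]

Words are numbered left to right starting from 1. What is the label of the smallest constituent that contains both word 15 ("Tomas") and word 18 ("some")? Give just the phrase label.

Both words fall inside [S Tomas appeared beside some quiet broken pattern] (words 15–21), and no smaller constituent contains them both. Label: S.

S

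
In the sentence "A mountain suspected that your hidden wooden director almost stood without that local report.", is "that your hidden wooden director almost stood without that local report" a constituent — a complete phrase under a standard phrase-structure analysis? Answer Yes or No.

"that your hidden wooden director almost stood without that local report" is exactly the subordinate clause [SBAR that your hidden wooden director almost stood without that local report], a complete constituent.

Yes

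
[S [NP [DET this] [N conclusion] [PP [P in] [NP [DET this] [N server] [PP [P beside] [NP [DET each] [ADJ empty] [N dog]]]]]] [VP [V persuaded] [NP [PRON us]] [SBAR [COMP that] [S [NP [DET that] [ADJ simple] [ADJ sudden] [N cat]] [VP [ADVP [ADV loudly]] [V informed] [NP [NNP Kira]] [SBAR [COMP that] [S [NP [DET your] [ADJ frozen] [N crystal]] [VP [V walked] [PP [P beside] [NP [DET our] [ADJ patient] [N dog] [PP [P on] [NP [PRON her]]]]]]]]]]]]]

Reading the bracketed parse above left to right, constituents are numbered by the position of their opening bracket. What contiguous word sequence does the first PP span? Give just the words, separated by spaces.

in this server beside each empty dog

In left-to-right order the PP constituents are "in this server beside each empty dog"; "beside each empty dog"; "beside our patient dog on her"; "on her". Number 1 is "in this server beside each empty dog".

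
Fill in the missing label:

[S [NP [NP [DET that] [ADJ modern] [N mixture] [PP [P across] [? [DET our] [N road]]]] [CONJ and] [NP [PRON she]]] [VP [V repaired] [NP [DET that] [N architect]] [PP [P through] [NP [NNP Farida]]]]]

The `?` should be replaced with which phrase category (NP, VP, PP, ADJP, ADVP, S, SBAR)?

NP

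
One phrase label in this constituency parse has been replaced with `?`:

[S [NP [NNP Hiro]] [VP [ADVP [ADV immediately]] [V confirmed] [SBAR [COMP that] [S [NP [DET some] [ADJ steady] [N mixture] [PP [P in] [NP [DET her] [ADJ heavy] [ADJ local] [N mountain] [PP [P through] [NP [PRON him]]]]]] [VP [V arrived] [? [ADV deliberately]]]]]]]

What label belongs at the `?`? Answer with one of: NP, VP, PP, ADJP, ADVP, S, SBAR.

ADVP

The `?` node immediately contains: ADV 'deliberately'. That is the internal structure of an adverb phrase, so the label is ADVP.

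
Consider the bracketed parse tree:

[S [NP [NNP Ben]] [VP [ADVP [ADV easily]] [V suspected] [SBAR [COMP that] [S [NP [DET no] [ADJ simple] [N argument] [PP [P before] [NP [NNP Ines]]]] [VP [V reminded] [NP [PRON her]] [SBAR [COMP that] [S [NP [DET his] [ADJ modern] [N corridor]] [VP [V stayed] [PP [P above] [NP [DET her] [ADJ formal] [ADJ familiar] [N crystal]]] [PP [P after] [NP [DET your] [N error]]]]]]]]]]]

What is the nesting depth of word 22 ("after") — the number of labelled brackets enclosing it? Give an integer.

10

Counting open brackets not yet closed at "after": [S [VP [SBAR [S [VP [SBAR [S [VP [PP [P = 10.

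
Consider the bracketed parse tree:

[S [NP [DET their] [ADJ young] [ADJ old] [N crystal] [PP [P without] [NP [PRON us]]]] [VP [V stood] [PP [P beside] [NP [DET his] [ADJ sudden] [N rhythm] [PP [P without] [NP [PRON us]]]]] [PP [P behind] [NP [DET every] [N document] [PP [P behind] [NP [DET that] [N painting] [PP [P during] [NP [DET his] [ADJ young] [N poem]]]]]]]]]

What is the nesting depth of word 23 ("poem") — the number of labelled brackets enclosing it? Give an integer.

The word sits inside N, which is inside NP, inside PP, inside NP, inside PP, inside NP, inside PP, inside VP, inside S — 9 brackets in all.

9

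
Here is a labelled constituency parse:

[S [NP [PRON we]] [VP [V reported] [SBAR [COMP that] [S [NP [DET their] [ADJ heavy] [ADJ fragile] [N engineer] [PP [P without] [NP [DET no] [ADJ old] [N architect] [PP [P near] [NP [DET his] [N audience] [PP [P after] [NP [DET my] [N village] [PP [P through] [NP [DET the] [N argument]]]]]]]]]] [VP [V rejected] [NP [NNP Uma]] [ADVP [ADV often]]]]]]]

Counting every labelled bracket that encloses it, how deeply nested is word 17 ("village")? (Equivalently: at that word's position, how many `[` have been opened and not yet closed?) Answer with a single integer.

12

Counting open brackets not yet closed at "village": [S [VP [SBAR [S [NP [PP [NP [PP [NP [PP [NP [N = 12.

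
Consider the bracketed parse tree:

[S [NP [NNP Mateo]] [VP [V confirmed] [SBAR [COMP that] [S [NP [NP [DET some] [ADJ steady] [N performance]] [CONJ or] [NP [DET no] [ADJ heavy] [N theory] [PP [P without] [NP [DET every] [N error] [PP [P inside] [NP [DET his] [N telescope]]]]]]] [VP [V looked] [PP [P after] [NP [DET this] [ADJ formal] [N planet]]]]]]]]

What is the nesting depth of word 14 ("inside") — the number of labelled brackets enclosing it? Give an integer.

10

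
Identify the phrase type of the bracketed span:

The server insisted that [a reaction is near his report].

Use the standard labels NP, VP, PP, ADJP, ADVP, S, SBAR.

S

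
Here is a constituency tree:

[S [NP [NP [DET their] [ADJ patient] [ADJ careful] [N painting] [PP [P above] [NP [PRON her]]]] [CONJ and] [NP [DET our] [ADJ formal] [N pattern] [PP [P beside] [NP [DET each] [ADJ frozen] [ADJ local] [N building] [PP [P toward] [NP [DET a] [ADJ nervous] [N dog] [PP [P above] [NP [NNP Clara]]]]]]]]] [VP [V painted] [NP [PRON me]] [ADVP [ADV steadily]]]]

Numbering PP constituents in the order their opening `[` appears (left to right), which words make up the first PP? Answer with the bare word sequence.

above her

The PP opening brackets appear, in order, over: "above her"; "beside each frozen local building toward a nervous dog above Clara"; "toward a nervous dog above Clara"; "above Clara". The first one spans "above her".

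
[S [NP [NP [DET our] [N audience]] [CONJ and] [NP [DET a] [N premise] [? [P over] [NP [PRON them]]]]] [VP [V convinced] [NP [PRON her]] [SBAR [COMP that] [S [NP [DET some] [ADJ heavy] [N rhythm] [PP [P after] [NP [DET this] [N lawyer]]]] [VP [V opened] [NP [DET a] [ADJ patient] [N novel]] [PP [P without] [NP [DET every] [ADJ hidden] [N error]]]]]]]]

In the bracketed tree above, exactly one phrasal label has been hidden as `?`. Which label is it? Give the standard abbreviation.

PP

The `?` node immediately contains: P 'over', NP. That is the internal structure of a prepositional phrase, so the label is PP.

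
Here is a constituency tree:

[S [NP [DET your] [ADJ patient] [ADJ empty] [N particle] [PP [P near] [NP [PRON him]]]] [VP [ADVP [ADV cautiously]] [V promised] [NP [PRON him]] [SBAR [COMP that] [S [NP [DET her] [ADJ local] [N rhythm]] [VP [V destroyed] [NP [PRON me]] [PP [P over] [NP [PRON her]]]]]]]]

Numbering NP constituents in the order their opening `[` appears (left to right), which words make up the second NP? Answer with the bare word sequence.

him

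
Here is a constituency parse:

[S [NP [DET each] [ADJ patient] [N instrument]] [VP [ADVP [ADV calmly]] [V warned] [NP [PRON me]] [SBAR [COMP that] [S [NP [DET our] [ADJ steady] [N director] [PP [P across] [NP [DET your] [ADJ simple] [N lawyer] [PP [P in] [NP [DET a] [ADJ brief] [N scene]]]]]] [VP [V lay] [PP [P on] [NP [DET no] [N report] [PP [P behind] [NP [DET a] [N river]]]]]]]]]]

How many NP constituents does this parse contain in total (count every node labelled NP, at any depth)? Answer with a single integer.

Listing each NP by its span: [NP each patient instrument]; [NP me]; [NP our steady director across your simple lawyer in a brief scene]; [NP your simple lawyer in a brief scene]; [NP a brief scene]; [NP no report behind a river] … — that makes 7.

7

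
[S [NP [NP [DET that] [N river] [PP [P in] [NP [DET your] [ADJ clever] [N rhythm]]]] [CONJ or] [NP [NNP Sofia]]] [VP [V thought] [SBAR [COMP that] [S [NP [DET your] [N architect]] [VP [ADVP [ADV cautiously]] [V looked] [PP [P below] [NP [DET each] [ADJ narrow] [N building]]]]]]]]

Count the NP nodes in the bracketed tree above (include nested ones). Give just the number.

6

Listing each NP by its span: [NP that river in your clever rhythm or Sofia]; [NP that river in your clever rhythm]; [NP your clever rhythm]; [NP Sofia]; [NP your architect]; [NP each narrow building] — that makes 6.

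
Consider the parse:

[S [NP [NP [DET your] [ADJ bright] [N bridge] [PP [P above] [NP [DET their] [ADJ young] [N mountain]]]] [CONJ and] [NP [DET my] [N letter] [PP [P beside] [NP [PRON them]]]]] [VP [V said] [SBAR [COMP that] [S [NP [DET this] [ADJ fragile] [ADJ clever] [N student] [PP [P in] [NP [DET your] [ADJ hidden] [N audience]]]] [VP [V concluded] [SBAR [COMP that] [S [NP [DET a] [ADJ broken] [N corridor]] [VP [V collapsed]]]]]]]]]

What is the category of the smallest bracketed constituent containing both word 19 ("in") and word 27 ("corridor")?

The smallest bracket enclosing both words is [S this fragile clever student in your hidden audience concluded that a broken corridor collapsed], so the label is S.

S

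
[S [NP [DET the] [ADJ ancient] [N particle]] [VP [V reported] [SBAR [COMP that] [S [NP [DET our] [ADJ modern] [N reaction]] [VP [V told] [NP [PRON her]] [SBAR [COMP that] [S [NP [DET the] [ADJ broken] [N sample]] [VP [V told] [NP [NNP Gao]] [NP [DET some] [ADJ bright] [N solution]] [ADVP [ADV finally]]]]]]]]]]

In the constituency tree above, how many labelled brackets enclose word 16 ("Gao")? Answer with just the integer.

The word sits inside NNP, which is inside NP, inside VP, inside S, inside SBAR, inside VP, inside S, inside SBAR, inside VP, inside S — 10 brackets in all.

10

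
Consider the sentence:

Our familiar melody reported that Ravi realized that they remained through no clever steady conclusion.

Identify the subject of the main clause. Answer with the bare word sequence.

"our familiar melody" is the NP that combines with the VP headed by "reported" to form the main clause — the subject.

our familiar melody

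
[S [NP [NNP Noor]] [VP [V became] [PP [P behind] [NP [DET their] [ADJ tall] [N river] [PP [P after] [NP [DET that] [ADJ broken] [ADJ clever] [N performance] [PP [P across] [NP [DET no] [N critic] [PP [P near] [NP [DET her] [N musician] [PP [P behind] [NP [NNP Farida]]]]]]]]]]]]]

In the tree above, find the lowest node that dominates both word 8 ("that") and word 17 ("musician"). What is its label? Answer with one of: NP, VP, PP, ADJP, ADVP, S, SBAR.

NP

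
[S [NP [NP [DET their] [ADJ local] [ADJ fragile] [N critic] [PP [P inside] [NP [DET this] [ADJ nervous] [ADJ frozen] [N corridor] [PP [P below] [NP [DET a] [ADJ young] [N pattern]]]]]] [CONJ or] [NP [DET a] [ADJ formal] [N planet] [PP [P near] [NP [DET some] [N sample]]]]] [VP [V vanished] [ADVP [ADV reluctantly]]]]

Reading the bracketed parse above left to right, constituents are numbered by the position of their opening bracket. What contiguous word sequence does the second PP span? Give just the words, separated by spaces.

below a young pattern

In left-to-right order the PP constituents are "inside this nervous frozen corridor below a young pattern"; "below a young pattern"; "near some sample". Number 2 is "below a young pattern".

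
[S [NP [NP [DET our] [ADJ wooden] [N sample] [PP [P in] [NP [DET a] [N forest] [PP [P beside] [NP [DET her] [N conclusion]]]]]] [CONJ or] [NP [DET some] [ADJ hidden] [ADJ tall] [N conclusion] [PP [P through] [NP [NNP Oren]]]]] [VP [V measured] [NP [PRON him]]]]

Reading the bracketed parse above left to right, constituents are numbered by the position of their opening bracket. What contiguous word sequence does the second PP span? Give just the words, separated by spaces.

Opening `[PP` markers occur at word positions 4, 7, 15; the second of these opens the constituent [PP beside her conclusion].

beside her conclusion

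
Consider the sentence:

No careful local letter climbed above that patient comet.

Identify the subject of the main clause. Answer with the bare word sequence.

no careful local letter

"no careful local letter" is the NP that combines with the VP headed by "climbed" to form the main clause — the subject.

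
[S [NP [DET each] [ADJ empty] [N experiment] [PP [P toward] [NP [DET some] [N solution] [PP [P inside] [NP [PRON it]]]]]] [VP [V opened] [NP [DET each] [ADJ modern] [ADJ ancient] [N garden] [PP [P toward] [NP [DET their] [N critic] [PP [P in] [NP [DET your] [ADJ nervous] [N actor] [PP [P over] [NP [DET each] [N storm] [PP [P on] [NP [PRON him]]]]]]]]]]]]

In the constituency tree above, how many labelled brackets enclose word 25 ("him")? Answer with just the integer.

12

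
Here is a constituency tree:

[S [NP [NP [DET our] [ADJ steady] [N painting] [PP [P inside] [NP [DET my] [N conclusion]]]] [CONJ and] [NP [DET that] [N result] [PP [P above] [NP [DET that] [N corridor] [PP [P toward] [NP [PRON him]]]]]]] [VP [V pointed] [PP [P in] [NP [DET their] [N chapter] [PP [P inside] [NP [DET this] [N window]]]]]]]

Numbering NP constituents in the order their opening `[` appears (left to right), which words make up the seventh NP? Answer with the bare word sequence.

In left-to-right order the NP constituents are "our steady painting inside my conclusion and that result above that corridor toward him"; "our steady painting inside my conclusion"; "my conclusion"; "that result above that corridor toward him"; "that corridor toward him"; "him"; "their chapter inside this window"; "this window". Number 7 is "their chapter inside this window".

their chapter inside this window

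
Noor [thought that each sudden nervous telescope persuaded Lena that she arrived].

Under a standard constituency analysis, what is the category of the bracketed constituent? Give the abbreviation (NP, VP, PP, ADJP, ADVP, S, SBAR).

"thought" is the head of the bracketed span, so the span is a verb phrase: VP.

VP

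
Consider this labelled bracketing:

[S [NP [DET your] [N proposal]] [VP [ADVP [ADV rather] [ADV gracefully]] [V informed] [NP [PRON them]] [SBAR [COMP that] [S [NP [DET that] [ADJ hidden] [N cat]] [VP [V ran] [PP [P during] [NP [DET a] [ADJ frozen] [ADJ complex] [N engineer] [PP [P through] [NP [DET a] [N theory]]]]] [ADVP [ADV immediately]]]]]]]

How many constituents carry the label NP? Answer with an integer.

5

Scanning left to right, an opening `[NP` appears at word positions 1, 6, 8, 13, 18 — 5 in total.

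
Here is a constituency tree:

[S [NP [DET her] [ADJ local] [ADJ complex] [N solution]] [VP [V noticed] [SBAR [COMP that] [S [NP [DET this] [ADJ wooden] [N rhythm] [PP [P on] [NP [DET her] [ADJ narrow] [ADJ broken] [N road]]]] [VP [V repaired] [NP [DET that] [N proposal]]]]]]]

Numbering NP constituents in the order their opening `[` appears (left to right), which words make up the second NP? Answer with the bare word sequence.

Opening `[NP` markers occur at word positions 1, 7, 11, 16; the second of these opens the constituent [NP this wooden rhythm on her narrow broken road].

this wooden rhythm on her narrow broken road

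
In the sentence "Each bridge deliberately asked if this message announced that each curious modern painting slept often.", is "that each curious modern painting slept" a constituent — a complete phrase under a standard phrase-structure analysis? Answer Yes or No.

No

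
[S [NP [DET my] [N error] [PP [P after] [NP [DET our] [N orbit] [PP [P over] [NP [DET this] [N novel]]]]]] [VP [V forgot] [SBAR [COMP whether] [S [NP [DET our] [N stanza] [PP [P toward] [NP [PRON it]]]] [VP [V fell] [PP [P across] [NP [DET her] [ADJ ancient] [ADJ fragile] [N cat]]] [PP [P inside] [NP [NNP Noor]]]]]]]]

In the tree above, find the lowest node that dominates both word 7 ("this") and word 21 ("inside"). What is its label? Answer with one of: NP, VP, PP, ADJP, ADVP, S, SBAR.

S

Word 7 lies under S → NP → PP → NP → PP → NP → DET; word 21 lies under S → VP → SBAR → S → VP → PP → P. The lowest shared node is the S.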